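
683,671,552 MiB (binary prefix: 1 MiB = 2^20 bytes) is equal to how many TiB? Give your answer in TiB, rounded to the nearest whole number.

683,671,552 MiB = 683,671,552 × 2^20 bytes = 716,881,581,309,952 bytes
1 TiB = 1,099,511,627,776 bytes
716,881,581,309,952 / 1,099,511,627,776 = 652 TiB

652 TiB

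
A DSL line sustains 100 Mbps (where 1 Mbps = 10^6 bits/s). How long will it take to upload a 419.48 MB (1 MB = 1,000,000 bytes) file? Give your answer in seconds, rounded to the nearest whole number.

34 seconds

419.48 MB = 419,480,000 bytes = 3,355,840,000 bits
100 Mbps = 100,000,000 bits/s
time = 3,355,840,000 / 100,000,000 = 34 s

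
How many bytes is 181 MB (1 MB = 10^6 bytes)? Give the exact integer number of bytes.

181,000,000 bytes

181 × 1,000,000 = 181,000,000 bytes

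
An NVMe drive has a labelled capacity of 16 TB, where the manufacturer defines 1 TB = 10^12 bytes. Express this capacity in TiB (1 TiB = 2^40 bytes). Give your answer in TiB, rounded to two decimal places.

16 TB = 16 × 10^12 bytes = 16,000,000,000,000 bytes
1 TiB = 2^40 bytes = 1,099,511,627,776 bytes
16,000,000,000,000 / 1,099,511,627,776 = 14.55 TiB

14.55 TiB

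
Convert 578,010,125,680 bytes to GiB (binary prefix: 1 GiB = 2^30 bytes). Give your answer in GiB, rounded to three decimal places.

578,010,125,680 bytes given.
1 GiB = 1,073,741,824 bytes
578,010,125,680 / 1,073,741,824 = 538.314 GiB

538.314 GiB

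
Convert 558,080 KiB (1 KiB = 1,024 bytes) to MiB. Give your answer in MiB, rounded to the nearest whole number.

558,080 KiB = 558,080 × 2^10 bytes = 571,473,920 bytes
1 MiB = 1,048,576 bytes
571,473,920 / 1,048,576 = 545 MiB

545 MiB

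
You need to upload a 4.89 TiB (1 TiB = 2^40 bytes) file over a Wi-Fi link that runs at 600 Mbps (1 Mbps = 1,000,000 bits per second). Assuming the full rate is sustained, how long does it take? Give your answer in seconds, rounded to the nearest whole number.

4.89 TiB = 5,376,611,859,824.64 bytes = 43,012,894,878,597.12 bits
600 Mbps = 600,000,000 bits/s
time = 43,012,894,878,597.12 / 600,000,000 = 71,688 s

71,688 seconds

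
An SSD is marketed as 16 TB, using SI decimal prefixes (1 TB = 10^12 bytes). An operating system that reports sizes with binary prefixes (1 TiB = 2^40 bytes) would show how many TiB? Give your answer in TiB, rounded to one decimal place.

16 TB × 1,000,000,000,000 bytes/TB = 16,000,000,000,000 bytes
1 TiB = 2^40 bytes = 1,099,511,627,776 bytes
16,000,000,000,000 / 1,099,511,627,776 = 14.6 TiB

14.6 TiB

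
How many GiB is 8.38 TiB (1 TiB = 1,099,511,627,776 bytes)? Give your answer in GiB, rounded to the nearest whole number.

8,581 GiB

8.38 TiB = 8.38 × 2^40 bytes = 9,213,907,440,762.88 bytes
1 GiB = 2^30 bytes = 1,073,741,824 bytes
9,213,907,440,762.88 / 1,073,741,824 = 8,581 GiB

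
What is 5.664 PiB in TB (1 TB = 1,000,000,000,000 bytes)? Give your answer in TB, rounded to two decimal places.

5.664 PiB × 1,125,899,906,842,624 bytes/PiB = 6,377,097,072,356,622.336 bytes
1 TB = 10^12 bytes = 1,000,000,000,000 bytes
6,377,097,072,356,622.336 / 1,000,000,000,000 = 6,377.10 TB

6,377.10 TB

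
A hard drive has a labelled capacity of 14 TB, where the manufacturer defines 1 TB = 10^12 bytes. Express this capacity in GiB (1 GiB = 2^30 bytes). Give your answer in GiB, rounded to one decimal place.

13,038.5 GiB

14 TB = 14 × 10^12 bytes = 14,000,000,000,000 bytes
1 GiB = 2^30 bytes = 1,073,741,824 bytes
14,000,000,000,000 / 1,073,741,824 = 13,038.5 GiB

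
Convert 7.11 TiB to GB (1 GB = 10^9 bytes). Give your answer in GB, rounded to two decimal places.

7,817.53 GB

7.11 TiB × 1,099,511,627,776 bytes/TiB = 7,817,527,673,487.36 bytes
1 GB = 10^9 bytes = 1,000,000,000 bytes
7,817,527,673,487.36 / 1,000,000,000 = 7,817.53 GB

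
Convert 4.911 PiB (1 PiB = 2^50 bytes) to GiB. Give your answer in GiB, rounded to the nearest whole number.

4.911 PiB × 1,125,899,906,842,624 bytes/PiB = 5,529,294,442,504,126.464 bytes
1 GiB = 1,073,741,824 bytes
5,529,294,442,504,126.464 / 1,073,741,824 = 5,149,557 GiB

5,149,557 GiB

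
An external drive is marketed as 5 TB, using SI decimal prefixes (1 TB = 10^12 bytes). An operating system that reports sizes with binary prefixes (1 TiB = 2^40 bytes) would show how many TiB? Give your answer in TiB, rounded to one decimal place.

5 TB = 5 × 10^12 bytes = 5,000,000,000,000 bytes
1 TiB = 1,099,511,627,776 bytes
5,000,000,000,000 / 1,099,511,627,776 = 4.5 TiB

4.5 TiB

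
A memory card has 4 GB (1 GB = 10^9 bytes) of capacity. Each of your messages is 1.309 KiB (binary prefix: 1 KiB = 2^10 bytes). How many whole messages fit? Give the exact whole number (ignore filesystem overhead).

2,984,148

Capacity: 4 GB = 4,000,000,000 bytes
Per item: 1.309 KiB = 1,340.416 bytes
⌊4,000,000,000 / 1,340.416⌋ = 2,984,148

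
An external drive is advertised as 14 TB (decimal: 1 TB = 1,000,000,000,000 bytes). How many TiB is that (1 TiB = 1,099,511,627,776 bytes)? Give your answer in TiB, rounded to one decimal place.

14 TB = 14 × 10^12 bytes = 14,000,000,000,000 bytes
1 TiB = 1,099,511,627,776 bytes
14,000,000,000,000 / 1,099,511,627,776 = 12.7 TiB

12.7 TiB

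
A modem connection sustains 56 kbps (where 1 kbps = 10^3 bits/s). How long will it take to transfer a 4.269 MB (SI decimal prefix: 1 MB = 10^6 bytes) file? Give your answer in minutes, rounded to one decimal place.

10.2 minutes

4.269 MB = 4,269,000 bytes = 34,152,000 bits
56 kbps = 56,000 bits/s
time = 34,152,000 / 56,000 = 609.86 s
609.86 s / 60 = 10.2 minutes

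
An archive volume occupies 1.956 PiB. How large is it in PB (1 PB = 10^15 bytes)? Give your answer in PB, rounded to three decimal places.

1.956 PiB = 1.956 × 2^50 bytes = 2,202,260,217,784,172.544 bytes
1 PB = 1,000,000,000,000,000 bytes
2,202,260,217,784,172.544 / 1,000,000,000,000,000 = 2.202 PB

2.202 PB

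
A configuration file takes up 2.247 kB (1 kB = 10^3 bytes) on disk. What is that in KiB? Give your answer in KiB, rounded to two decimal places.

2.247 kB × 1,000 bytes/kB = 2,247 bytes
1 KiB = 2^10 bytes = 1,024 bytes
2,247 / 1,024 = 2.19 KiB

2.19 KiB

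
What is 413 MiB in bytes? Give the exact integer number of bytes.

433,061,888 bytes

413 × 1,048,576 = 433,061,888 bytes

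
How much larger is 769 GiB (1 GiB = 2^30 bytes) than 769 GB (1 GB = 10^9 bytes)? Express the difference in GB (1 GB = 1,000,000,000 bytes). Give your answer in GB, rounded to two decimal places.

769 GiB = 769 × 1,073,741,824 = 825,707,462,656 bytes
769 GB = 769 × 1,000,000,000 = 769,000,000,000 bytes
difference = 56,707,462,656 bytes
56,707,462,656 / 1,000,000,000 = 56.71 GB

56.71 GB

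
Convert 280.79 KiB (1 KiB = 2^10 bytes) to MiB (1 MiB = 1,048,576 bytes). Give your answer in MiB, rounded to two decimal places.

280.79 KiB × 1,024 bytes/KiB = 287,528.96 bytes
1 MiB = 1,048,576 bytes
287,528.96 / 1,048,576 = 0.27 MiB

0.27 MiB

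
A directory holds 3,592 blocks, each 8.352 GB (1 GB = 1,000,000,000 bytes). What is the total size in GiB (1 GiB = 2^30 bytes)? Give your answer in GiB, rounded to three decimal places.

Total = 3,592 × 8.352 GB = 30000.384 GB
= 30000.384 × 1,000,000,000 bytes = 30,000,384,000,000 bytes
1 GiB = 1,073,741,824 bytes
30,000,384,000,000 / 1,073,741,824 = 27,940.035 GiB

27,940.035 GiB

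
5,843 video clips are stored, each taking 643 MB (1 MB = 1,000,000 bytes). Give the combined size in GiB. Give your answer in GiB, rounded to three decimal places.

Total = 5,843 × 643 MB = 3,757,049 MB
= 3,757,049 × 1,000,000 bytes = 3,757,049,000,000 bytes
1 GiB = 1,073,741,824 bytes
3,757,049,000,000 / 1,073,741,824 = 3,499.025 GiB

3,499.025 GiB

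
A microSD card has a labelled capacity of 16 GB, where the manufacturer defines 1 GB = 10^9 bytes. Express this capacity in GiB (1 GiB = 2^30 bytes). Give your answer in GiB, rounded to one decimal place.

16 GB × 1,000,000,000 bytes/GB = 16,000,000,000 bytes
1 GiB = 1,073,741,824 bytes
16,000,000,000 / 1,073,741,824 = 14.9 GiB

14.9 GiB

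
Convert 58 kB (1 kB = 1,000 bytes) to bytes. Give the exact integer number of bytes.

58,000 bytes

58 × 1,000 = 58,000 bytes  (1 kB = 10^3 bytes)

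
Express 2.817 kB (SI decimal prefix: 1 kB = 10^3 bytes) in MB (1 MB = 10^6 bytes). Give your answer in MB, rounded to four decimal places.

2.817 kB × 1,000 bytes/kB = 2,817 bytes
1 MB = 10^6 bytes = 1,000,000 bytes
2,817 / 1,000,000 = 0.0028 MB

0.0028 MB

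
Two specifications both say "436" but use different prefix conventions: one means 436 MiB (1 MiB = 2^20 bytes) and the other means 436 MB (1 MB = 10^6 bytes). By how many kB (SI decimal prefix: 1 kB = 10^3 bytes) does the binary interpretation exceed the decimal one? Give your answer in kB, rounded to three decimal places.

21,179.136 kB

436 MiB = 436 × 1,048,576 = 457,179,136 bytes
436 MB = 436 × 1,000,000 = 436,000,000 bytes
difference = 21,179,136 bytes
21,179,136 / 1,000 = 21,179.136 kB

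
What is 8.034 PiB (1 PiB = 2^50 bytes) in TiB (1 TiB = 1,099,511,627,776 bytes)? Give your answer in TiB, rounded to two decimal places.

8,226.82 TiB

8.034 PiB = 8.034 × 2^50 bytes = 9,045,479,851,573,641.216 bytes
1 TiB = 2^40 bytes = 1,099,511,627,776 bytes
9,045,479,851,573,641.216 / 1,099,511,627,776 = 8,226.82 TiB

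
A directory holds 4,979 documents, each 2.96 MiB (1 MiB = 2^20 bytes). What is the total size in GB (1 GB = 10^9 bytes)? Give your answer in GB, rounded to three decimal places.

15.454 GB

Total = 4,979 × 2.96 MiB = 14737.84 MiB
= 14737.84 × 1,048,576 bytes = 15,453,745,315.84 bytes
1 GB = 1,000,000,000 bytes
15,453,745,315.84 / 1,000,000,000 = 15.454 GB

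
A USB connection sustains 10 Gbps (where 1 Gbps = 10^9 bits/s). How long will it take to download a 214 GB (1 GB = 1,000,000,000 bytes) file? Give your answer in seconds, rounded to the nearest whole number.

171 seconds

214 GB = 214,000,000,000 bytes = 1,712,000,000,000 bits
10 Gbps = 10,000,000,000 bits/s
time = 1,712,000,000,000 / 10,000,000,000 = 171 s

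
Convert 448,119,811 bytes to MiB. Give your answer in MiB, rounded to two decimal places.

448,119,811 bytes given.
1 MiB = 2^20 bytes = 1,048,576 bytes
448,119,811 / 1,048,576 = 427.36 MiB

427.36 MiB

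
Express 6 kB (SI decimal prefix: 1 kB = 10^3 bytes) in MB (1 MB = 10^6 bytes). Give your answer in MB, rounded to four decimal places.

0.0060 MB

6 kB × 1,000 bytes/kB = 6,000 bytes
1 MB = 1,000,000 bytes
6,000 / 1,000,000 = 0.0060 MB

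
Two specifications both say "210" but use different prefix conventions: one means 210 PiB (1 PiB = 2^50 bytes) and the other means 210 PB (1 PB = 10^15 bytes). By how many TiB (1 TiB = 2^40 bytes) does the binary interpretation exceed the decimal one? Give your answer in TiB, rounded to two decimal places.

210 PiB = 210 × 1,125,899,906,842,624 = 236,438,980,436,951,040 bytes
210 PB = 210 × 1,000,000,000,000,000 = 210,000,000,000,000,000 bytes
difference = 26,438,980,436,951,040 bytes
26,438,980,436,951,040 / 1,099,511,627,776 = 24,046.11 TiB

24,046.11 TiB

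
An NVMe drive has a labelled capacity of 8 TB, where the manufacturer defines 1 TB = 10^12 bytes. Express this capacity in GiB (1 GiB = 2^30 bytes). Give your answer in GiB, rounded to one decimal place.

7,450.6 GiB

8 TB × 1,000,000,000,000 bytes/TB = 8,000,000,000,000 bytes
1 GiB = 1,073,741,824 bytes
8,000,000,000,000 / 1,073,741,824 = 7,450.6 GiB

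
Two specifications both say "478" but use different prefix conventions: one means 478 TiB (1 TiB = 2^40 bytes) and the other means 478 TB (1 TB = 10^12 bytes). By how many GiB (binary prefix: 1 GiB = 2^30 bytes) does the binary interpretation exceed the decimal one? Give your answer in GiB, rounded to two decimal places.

44,299.81 GiB

478 TiB = 478 × 1,099,511,627,776 = 525,566,558,076,928 bytes
478 TB = 478 × 1,000,000,000,000 = 478,000,000,000,000 bytes
difference = 47,566,558,076,928 bytes
47,566,558,076,928 / 1,073,741,824 = 44,299.81 GiB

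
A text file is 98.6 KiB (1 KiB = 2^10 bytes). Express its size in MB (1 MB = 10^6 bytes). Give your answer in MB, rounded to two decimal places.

0.10 MB

98.6 KiB × 1,024 bytes/KiB = 100,966.4 bytes
1 MB = 1,000,000 bytes
100,966.4 / 1,000,000 = 0.10 MB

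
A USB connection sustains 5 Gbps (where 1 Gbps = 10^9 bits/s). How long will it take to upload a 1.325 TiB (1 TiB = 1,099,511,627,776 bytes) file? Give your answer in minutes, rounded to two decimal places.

1.325 TiB = 1,456,852,906,803.2 bytes = 11,654,823,254,425.6 bits
5 Gbps = 5,000,000,000 bits/s
time = 11,654,823,254,425.6 / 5,000,000,000 = 2,330.965 s
2,330.965 s / 60 = 38.85 minutes

38.85 minutes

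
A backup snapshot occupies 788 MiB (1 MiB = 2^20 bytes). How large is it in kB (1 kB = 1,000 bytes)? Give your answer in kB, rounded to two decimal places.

788 MiB × 1,048,576 bytes/MiB = 826,277,888 bytes
1 kB = 10^3 bytes = 1,000 bytes
826,277,888 / 1,000 = 826,277.89 kB

826,277.89 kB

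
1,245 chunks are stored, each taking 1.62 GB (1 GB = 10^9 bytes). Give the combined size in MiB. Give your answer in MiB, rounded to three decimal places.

1,923,465.729 MiB

Total = 1,245 × 1.62 GB = 2016.9 GB
= 2016.9 × 1,000,000,000 bytes = 2,016,900,000,000 bytes
1 MiB = 1,048,576 bytes
2,016,900,000,000 / 1,048,576 = 1,923,465.729 MiB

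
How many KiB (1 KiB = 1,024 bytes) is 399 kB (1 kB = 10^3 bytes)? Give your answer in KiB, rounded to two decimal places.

399 kB × 1,000 bytes/kB = 399,000 bytes
1 KiB = 2^10 bytes = 1,024 bytes
399,000 / 1,024 = 389.65 KiB

389.65 KiB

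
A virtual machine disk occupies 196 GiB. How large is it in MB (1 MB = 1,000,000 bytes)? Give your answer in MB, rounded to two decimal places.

210,453.40 MB

196 GiB = 196 × 2^30 bytes = 210,453,397,504 bytes
1 MB = 10^6 bytes = 1,000,000 bytes
210,453,397,504 / 1,000,000 = 210,453.40 MB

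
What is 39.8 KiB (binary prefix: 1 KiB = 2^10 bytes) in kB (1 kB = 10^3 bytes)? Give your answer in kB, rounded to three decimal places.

39.8 KiB × 1,024 bytes/KiB = 40,755.2 bytes
1 kB = 1,000 bytes
40,755.2 / 1,000 = 40.755 kB

40.755 kB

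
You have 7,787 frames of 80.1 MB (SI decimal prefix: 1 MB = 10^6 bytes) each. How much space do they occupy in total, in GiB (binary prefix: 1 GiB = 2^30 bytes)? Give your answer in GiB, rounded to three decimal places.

Total = 7,787 × 80.1 MB = 623738.7 MB
= 623738.7 × 1,000,000 bytes = 623,738,700,000 bytes
1 GiB = 1,073,741,824 bytes
623,738,700,000 / 1,073,741,824 = 580.902 GiB

580.902 GiB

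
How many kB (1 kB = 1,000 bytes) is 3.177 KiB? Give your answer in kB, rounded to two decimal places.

3.177 KiB × 1,024 bytes/KiB = 3,253.248 bytes
1 kB = 10^3 bytes = 1,000 bytes
3,253.248 / 1,000 = 3.25 kB

3.25 kB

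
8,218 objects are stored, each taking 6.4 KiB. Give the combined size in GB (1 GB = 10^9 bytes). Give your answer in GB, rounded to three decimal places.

Total = 8,218 × 6.4 KiB = 52595.2 KiB
= 52595.2 × 1,024 bytes = 53,857,484.8 bytes
1 GB = 1,000,000,000 bytes
53,857,484.8 / 1,000,000,000 = 0.054 GB

0.054 GB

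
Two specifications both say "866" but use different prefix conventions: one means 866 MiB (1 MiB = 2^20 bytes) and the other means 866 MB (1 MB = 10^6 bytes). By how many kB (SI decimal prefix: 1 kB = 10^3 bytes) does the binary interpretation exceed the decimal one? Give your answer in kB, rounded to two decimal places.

866 MiB = 866 × 1,048,576 = 908,066,816 bytes
866 MB = 866 × 1,000,000 = 866,000,000 bytes
difference = 42,066,816 bytes
42,066,816 / 1,000 = 42,066.82 kB

42,066.82 kB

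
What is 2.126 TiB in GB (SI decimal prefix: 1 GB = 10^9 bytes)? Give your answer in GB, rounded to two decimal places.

2,337.56 GB

2.126 TiB = 2.126 × 2^40 bytes = 2,337,561,720,651.776 bytes
1 GB = 1,000,000,000 bytes
2,337,561,720,651.776 / 1,000,000,000 = 2,337.56 GB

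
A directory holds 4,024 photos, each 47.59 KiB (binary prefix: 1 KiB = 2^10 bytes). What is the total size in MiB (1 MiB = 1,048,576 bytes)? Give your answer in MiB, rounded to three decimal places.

187.014 MiB

Total = 4,024 × 47.59 KiB = 191502.16 KiB
= 191502.16 × 1,024 bytes = 196,098,211.84 bytes
1 MiB = 1,048,576 bytes
196,098,211.84 / 1,048,576 = 187.014 MiB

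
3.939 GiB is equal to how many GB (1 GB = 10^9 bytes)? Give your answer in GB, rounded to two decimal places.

4.23 GB

3.939 GiB × 1,073,741,824 bytes/GiB = 4,229,469,044.736 bytes
1 GB = 10^9 bytes = 1,000,000,000 bytes
4,229,469,044.736 / 1,000,000,000 = 4.23 GB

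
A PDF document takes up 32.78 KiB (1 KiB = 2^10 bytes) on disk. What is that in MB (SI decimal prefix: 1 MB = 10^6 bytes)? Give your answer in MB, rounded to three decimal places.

0.034 MB

32.78 KiB = 32.78 × 2^10 bytes = 33,566.72 bytes
1 MB = 1,000,000 bytes
33,566.72 / 1,000,000 = 0.034 MB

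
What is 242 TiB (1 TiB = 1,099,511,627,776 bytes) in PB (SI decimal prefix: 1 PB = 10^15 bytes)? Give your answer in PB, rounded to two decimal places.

242 TiB × 1,099,511,627,776 bytes/TiB = 266,081,813,921,792 bytes
1 PB = 10^15 bytes = 1,000,000,000,000,000 bytes
266,081,813,921,792 / 1,000,000,000,000,000 = 0.27 PB

0.27 PB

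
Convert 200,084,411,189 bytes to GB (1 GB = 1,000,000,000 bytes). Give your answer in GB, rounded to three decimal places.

200,084,411,189 bytes given.
1 GB = 1,000,000,000 bytes
200,084,411,189 / 1,000,000,000 = 200.084 GB

200.084 GB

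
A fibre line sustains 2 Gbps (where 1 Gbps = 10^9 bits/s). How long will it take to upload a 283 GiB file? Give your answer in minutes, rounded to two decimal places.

20.26 minutes

283 GiB = 303,868,936,192 bytes = 2,430,951,489,536 bits
2 Gbps = 2,000,000,000 bits/s
time = 2,430,951,489,536 / 2,000,000,000 = 1,215.476 s
1,215.476 s / 60 = 20.26 minutes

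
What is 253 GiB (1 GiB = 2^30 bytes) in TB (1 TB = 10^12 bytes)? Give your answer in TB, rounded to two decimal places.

0.27 TB

253 GiB = 253 × 2^30 bytes = 271,656,681,472 bytes
1 TB = 1,000,000,000,000 bytes
271,656,681,472 / 1,000,000,000,000 = 0.27 TB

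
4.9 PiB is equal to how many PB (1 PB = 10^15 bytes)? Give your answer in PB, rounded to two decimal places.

4.9 PiB × 1,125,899,906,842,624 bytes/PiB = 5,516,909,543,528,857.6 bytes
1 PB = 1,000,000,000,000,000 bytes
5,516,909,543,528,857.6 / 1,000,000,000,000,000 = 5.52 PB

5.52 PB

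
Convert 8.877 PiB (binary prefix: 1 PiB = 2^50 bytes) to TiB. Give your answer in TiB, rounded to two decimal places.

9,090.05 TiB

8.877 PiB = 8.877 × 2^50 bytes = 9,994,613,473,041,973.248 bytes
1 TiB = 1,099,511,627,776 bytes
9,994,613,473,041,973.248 / 1,099,511,627,776 = 9,090.05 TiB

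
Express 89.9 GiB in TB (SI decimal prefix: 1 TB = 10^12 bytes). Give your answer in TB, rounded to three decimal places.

0.097 TB

89.9 GiB × 1,073,741,824 bytes/GiB = 96,529,389,977.6 bytes
1 TB = 10^12 bytes = 1,000,000,000,000 bytes
96,529,389,977.6 / 1,000,000,000,000 = 0.097 TB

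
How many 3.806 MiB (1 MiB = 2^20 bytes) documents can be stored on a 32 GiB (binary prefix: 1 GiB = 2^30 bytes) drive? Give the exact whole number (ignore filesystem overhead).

Capacity: 32 GiB = 34,359,738,368 bytes
Per item: 3.806 MiB = 3,990,880.256 bytes
⌊34,359,738,368 / 3,990,880.256⌋ = 8,609

8,609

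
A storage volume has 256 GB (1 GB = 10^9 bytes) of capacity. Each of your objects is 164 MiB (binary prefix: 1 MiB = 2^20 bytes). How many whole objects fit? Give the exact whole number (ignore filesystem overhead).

1,488

Capacity: 256 GB = 256,000,000,000 bytes
Per item: 164 MiB = 171,966,464 bytes
⌊256,000,000,000 / 171,966,464⌋ = 1,488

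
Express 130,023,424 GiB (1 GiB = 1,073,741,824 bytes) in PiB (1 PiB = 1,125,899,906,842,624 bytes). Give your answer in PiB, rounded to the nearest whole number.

124 PiB

130,023,424 GiB = 130,023,424 × 2^30 bytes = 139,611,588,448,485,376 bytes
1 PiB = 2^50 bytes = 1,125,899,906,842,624 bytes
139,611,588,448,485,376 / 1,125,899,906,842,624 = 124 PiB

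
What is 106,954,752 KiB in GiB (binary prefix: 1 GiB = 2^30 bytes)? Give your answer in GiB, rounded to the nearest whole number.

102 GiB

106,954,752 KiB × 1,024 bytes/KiB = 109,521,666,048 bytes
1 GiB = 2^30 bytes = 1,073,741,824 bytes
109,521,666,048 / 1,073,741,824 = 102 GiB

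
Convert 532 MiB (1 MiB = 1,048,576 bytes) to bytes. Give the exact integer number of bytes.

557,842,432 bytes

532 × 1,048,576 = 557,842,432 bytes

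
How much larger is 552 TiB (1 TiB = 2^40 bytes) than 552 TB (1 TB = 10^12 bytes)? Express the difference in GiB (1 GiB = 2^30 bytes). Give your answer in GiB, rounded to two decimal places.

51,157.94 GiB

552 TiB = 552 × 1,099,511,627,776 = 606,930,418,532,352 bytes
552 TB = 552 × 1,000,000,000,000 = 552,000,000,000,000 bytes
difference = 54,930,418,532,352 bytes
54,930,418,532,352 / 1,073,741,824 = 51,157.94 GiB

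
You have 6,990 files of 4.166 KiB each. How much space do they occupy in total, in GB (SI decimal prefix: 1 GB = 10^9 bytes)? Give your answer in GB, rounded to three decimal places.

Total = 6,990 × 4.166 KiB = 29120.34 KiB
= 29120.34 × 1,024 bytes = 29,819,228.16 bytes
1 GB = 1,000,000,000 bytes
29,819,228.16 / 1,000,000,000 = 0.030 GB

0.030 GB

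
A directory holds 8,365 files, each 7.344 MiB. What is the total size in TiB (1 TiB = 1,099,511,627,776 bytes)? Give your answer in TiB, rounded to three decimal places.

Total = 8,365 × 7.344 MiB = 61432.56 MiB
= 61432.56 × 1,048,576 bytes = 64,416,708,034.56 bytes
1 TiB = 1,099,511,627,776 bytes
64,416,708,034.56 / 1,099,511,627,776 = 0.059 TiB

0.059 TiB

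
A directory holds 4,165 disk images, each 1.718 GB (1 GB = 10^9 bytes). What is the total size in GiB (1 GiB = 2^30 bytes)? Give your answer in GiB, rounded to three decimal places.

6,664.051 GiB

Total = 4,165 × 1.718 GB = 7155.47 GB
= 7155.47 × 1,000,000,000 bytes = 7,155,470,000,000 bytes
1 GiB = 1,073,741,824 bytes
7,155,470,000,000 / 1,073,741,824 = 6,664.051 GiB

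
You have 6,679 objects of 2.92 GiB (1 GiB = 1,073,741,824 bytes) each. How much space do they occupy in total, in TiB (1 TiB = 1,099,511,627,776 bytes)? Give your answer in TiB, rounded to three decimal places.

19.046 TiB

Total = 6,679 × 2.92 GiB = 19502.68 GiB
= 19502.68 × 1,073,741,824 bytes = 20,940,843,196,088.32 bytes
1 TiB = 1,099,511,627,776 bytes
20,940,843,196,088.32 / 1,099,511,627,776 = 19.046 TiB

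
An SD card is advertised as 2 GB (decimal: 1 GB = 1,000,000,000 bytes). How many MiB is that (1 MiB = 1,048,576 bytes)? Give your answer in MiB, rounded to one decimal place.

2 GB × 1,000,000,000 bytes/GB = 2,000,000,000 bytes
1 MiB = 2^20 bytes = 1,048,576 bytes
2,000,000,000 / 1,048,576 = 1,907.3 MiB

1,907.3 MiB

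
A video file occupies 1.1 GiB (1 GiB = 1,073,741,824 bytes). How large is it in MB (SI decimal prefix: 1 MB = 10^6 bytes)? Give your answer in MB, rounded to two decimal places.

1,181.12 MB

1.1 GiB × 1,073,741,824 bytes/GiB = 1,181,116,006.4 bytes
1 MB = 1,000,000 bytes
1,181,116,006.4 / 1,000,000 = 1,181.12 MB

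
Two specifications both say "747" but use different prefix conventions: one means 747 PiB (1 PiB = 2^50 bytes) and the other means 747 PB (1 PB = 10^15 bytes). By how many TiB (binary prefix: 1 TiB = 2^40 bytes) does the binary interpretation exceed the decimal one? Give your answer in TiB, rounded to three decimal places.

747 PiB = 747 × 1,125,899,906,842,624 = 841,047,230,411,440,128 bytes
747 PB = 747 × 1,000,000,000,000,000 = 747,000,000,000,000,000 bytes
difference = 94,047,230,411,440,128 bytes
94,047,230,411,440,128 / 1,099,511,627,776 = 85,535.458 TiB

85,535.458 TiB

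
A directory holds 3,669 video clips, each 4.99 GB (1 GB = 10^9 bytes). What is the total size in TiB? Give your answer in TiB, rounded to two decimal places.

Total = 3,669 × 4.99 GB = 18308.31 GB
= 18308.31 × 1,000,000,000 bytes = 18,308,310,000,000 bytes
1 TiB = 1,099,511,627,776 bytes
18,308,310,000,000 / 1,099,511,627,776 = 16.65 TiB

16.65 TiB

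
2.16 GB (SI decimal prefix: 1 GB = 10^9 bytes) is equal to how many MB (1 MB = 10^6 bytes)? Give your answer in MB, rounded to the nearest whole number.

2.16 GB = 2.16 × 10^9 bytes = 2,160,000,000 bytes
1 MB = 10^6 bytes = 1,000,000 bytes
2,160,000,000 / 1,000,000 = 2,160 MB

2,160 MB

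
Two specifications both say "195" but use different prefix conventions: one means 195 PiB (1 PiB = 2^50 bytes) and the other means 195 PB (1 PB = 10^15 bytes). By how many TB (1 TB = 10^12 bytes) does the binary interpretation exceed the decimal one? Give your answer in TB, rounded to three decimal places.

195 PiB = 195 × 1,125,899,906,842,624 = 219,550,481,834,311,680 bytes
195 PB = 195 × 1,000,000,000,000,000 = 195,000,000,000,000,000 bytes
difference = 24,550,481,834,311,680 bytes
24,550,481,834,311,680 / 1,000,000,000,000 = 24,550.482 TB

24,550.482 TB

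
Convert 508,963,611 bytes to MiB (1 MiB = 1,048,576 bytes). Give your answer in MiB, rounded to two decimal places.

508,963,611 bytes given.
1 MiB = 1,048,576 bytes
508,963,611 / 1,048,576 = 485.39 MiB

485.39 MiB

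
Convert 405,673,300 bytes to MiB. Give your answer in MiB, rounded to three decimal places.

405,673,300 bytes given.
1 MiB = 2^20 bytes = 1,048,576 bytes
405,673,300 / 1,048,576 = 386.880 MiB

386.880 MiB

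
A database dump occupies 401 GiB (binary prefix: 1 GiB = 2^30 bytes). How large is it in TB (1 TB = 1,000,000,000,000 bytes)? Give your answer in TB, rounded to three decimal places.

0.431 TB

401 GiB × 1,073,741,824 bytes/GiB = 430,570,471,424 bytes
1 TB = 10^12 bytes = 1,000,000,000,000 bytes
430,570,471,424 / 1,000,000,000,000 = 0.431 TB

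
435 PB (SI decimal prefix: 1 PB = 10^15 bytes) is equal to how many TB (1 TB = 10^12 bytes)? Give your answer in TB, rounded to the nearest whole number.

435 PB = 435 × 10^15 bytes = 435,000,000,000,000,000 bytes
1 TB = 10^12 bytes = 1,000,000,000,000 bytes
435,000,000,000,000,000 / 1,000,000,000,000 = 435,000 TB

435,000 TB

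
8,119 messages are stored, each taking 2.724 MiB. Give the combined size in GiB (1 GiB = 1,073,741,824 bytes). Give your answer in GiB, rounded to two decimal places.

Total = 8,119 × 2.724 MiB = 22116.156 MiB
= 22116.156 × 1,048,576 bytes = 23,190,470,393.856 bytes
1 GiB = 1,073,741,824 bytes
23,190,470,393.856 / 1,073,741,824 = 21.60 GiB

21.60 GiB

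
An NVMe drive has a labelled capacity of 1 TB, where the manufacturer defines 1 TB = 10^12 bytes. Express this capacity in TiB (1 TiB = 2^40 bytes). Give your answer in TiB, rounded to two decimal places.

1 TB = 1 × 10^12 bytes = 1,000,000,000,000 bytes
1 TiB = 2^40 bytes = 1,099,511,627,776 bytes
1,000,000,000,000 / 1,099,511,627,776 = 0.91 TiB

0.91 TiB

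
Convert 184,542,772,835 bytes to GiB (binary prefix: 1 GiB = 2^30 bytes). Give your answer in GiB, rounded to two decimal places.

171.87 GiB

184,542,772,835 bytes given.
1 GiB = 2^30 bytes = 1,073,741,824 bytes
184,542,772,835 / 1,073,741,824 = 171.87 GiB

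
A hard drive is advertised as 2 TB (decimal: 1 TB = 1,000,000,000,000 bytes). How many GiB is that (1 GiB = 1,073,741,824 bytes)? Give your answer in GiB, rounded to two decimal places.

2 TB × 1,000,000,000,000 bytes/TB = 2,000,000,000,000 bytes
1 GiB = 2^30 bytes = 1,073,741,824 bytes
2,000,000,000,000 / 1,073,741,824 = 1,862.65 GiB

1,862.65 GiB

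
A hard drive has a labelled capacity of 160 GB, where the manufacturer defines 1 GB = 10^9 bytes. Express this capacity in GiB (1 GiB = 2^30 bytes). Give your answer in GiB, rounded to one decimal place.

160 GB = 160 × 10^9 bytes = 160,000,000,000 bytes
1 GiB = 2^30 bytes = 1,073,741,824 bytes
160,000,000,000 / 1,073,741,824 = 149.0 GiB

149.0 GiB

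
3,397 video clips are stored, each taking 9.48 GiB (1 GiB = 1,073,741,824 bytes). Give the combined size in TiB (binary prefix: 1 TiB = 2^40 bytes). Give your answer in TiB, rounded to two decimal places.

31.45 TiB

Total = 3,397 × 9.48 GiB = 32203.56 GiB
= 32203.56 × 1,073,741,824 bytes = 34,578,309,253,693.44 bytes
1 TiB = 1,099,511,627,776 bytes
34,578,309,253,693.44 / 1,099,511,627,776 = 31.45 TiB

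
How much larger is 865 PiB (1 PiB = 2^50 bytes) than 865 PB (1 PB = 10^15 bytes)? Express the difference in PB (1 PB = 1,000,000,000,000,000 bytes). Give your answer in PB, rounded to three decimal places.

865 PiB = 865 × 1,125,899,906,842,624 = 973,903,419,418,869,760 bytes
865 PB = 865 × 1,000,000,000,000,000 = 865,000,000,000,000,000 bytes
difference = 108,903,419,418,869,760 bytes
108,903,419,418,869,760 / 1,000,000,000,000,000 = 108.903 PB

108.903 PB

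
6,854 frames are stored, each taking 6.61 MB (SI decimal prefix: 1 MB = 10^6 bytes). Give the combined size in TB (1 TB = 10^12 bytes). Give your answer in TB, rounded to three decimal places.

Total = 6,854 × 6.61 MB = 45304.94 MB
= 45304.94 × 1,000,000 bytes = 45,304,940,000 bytes
1 TB = 1,000,000,000,000 bytes
45,304,940,000 / 1,000,000,000,000 = 0.045 TB

0.045 TB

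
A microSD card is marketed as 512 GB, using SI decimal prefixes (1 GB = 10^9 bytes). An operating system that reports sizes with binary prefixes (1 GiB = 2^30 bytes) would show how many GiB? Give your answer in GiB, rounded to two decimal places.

512 GB × 1,000,000,000 bytes/GB = 512,000,000,000 bytes
1 GiB = 2^30 bytes = 1,073,741,824 bytes
512,000,000,000 / 1,073,741,824 = 476.84 GiB

476.84 GiB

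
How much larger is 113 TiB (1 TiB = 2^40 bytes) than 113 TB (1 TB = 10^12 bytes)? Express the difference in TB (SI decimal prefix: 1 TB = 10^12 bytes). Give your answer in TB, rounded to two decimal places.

11.24 TB

113 TiB = 113 × 1,099,511,627,776 = 124,244,813,938,688 bytes
113 TB = 113 × 1,000,000,000,000 = 113,000,000,000,000 bytes
difference = 11,244,813,938,688 bytes
11,244,813,938,688 / 1,000,000,000,000 = 11.24 TB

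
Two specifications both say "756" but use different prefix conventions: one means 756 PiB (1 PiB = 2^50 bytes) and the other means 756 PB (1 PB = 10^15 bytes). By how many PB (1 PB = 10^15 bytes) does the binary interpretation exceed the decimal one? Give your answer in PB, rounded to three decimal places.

756 PiB = 756 × 1,125,899,906,842,624 = 851,180,329,573,023,744 bytes
756 PB = 756 × 1,000,000,000,000,000 = 756,000,000,000,000,000 bytes
difference = 95,180,329,573,023,744 bytes
95,180,329,573,023,744 / 1,000,000,000,000,000 = 95.180 PB

95.180 PB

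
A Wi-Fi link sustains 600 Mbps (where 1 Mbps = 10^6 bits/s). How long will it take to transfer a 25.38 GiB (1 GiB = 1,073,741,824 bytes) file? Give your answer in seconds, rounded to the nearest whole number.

25.38 GiB = 27,251,567,493.12 bytes = 218,012,539,944.96 bits
600 Mbps = 600,000,000 bits/s
time = 218,012,539,944.96 / 600,000,000 = 363 s

363 seconds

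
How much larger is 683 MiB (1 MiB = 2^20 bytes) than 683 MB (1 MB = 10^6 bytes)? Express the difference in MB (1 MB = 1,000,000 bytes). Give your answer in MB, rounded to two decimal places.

683 MiB = 683 × 1,048,576 = 716,177,408 bytes
683 MB = 683 × 1,000,000 = 683,000,000 bytes
difference = 33,177,408 bytes
33,177,408 / 1,000,000 = 33.18 MB

33.18 MB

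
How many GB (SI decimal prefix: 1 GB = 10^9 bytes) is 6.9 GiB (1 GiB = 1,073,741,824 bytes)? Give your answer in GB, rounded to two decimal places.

6.9 GiB = 6.9 × 2^30 bytes = 7,408,818,585.6 bytes
1 GB = 10^9 bytes = 1,000,000,000 bytes
7,408,818,585.6 / 1,000,000,000 = 7.41 GB

7.41 GB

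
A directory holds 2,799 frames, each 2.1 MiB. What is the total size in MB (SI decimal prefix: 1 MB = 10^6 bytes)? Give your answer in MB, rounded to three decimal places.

6,163.425 MB

Total = 2,799 × 2.1 MiB = 5877.9 MiB
= 5877.9 × 1,048,576 bytes = 6,163,424,870.4 bytes
1 MB = 1,000,000 bytes
6,163,424,870.4 / 1,000,000 = 6,163.425 MB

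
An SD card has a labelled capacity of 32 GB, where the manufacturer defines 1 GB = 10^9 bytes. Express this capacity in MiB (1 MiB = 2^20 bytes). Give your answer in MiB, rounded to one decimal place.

32 GB × 1,000,000,000 bytes/GB = 32,000,000,000 bytes
1 MiB = 1,048,576 bytes
32,000,000,000 / 1,048,576 = 30,517.6 MiB

30,517.6 MiB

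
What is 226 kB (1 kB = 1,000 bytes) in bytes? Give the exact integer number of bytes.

226,000 bytes

226 × 1,000 = 226,000 bytes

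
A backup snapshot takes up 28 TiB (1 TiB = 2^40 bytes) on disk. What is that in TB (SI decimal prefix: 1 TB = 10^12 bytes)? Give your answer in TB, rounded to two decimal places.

28 TiB = 28 × 2^40 bytes = 30,786,325,577,728 bytes
1 TB = 10^12 bytes = 1,000,000,000,000 bytes
30,786,325,577,728 / 1,000,000,000,000 = 30.79 TB

30.79 TB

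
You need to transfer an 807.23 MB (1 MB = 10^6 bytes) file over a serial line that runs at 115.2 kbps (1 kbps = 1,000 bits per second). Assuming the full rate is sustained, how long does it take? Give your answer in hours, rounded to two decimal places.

15.57 hours

807.23 MB = 807,230,000 bytes = 6,457,840,000 bits
115.2 kbps = 115,200 bits/s
time = 6,457,840,000 / 115,200 = 56,057.6389 s
56,057.6389 s / 3600 = 15.57 hours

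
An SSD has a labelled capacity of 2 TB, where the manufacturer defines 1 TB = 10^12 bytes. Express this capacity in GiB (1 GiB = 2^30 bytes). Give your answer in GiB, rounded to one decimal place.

2 TB × 1,000,000,000,000 bytes/TB = 2,000,000,000,000 bytes
1 GiB = 2^30 bytes = 1,073,741,824 bytes
2,000,000,000,000 / 1,073,741,824 = 1,862.6 GiB

1,862.6 GiB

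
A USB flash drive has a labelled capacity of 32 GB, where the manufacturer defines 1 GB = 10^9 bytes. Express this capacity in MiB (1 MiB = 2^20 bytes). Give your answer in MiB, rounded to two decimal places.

32 GB = 32 × 10^9 bytes = 32,000,000,000 bytes
1 MiB = 1,048,576 bytes
32,000,000,000 / 1,048,576 = 30,517.58 MiB

30,517.58 MiB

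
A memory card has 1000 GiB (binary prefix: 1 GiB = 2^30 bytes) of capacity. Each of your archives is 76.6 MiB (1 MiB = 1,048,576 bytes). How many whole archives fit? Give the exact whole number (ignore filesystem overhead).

Capacity: 1000 GiB = 1,073,741,824,000 bytes
Per item: 76.6 MiB = 80,320,921.6 bytes
⌊1,073,741,824,000 / 80,320,921.6⌋ = 13,368

13,368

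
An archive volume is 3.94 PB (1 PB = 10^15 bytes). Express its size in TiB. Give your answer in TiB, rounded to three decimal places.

3,583.409 TiB

3.94 PB × 1,000,000,000,000,000 bytes/PB = 3,940,000,000,000,000 bytes
1 TiB = 1,099,511,627,776 bytes
3,940,000,000,000,000 / 1,099,511,627,776 = 3,583.409 TiB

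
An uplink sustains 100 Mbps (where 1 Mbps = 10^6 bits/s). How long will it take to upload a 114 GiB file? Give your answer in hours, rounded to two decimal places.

114 GiB = 122,406,567,936 bytes = 979,252,543,488 bits
100 Mbps = 100,000,000 bits/s
time = 979,252,543,488 / 100,000,000 = 9,792.5254 s
9,792.5254 s / 3600 = 2.72 hours

2.72 hours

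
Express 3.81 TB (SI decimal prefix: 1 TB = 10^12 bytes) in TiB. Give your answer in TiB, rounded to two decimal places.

3.81 TB × 1,000,000,000,000 bytes/TB = 3,810,000,000,000 bytes
1 TiB = 2^40 bytes = 1,099,511,627,776 bytes
3,810,000,000,000 / 1,099,511,627,776 = 3.47 TiB

3.47 TiB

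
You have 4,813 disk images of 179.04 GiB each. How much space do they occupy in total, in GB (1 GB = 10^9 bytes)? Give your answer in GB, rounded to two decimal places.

Total = 4,813 × 179.04 GiB = 861719.52 GiB
= 861719.52 × 1,073,741,824 bytes = 925,264,289,181,204.48 bytes
1 GB = 1,000,000,000 bytes
925,264,289,181,204.48 / 1,000,000,000 = 925,264.29 GB

925,264.29 GB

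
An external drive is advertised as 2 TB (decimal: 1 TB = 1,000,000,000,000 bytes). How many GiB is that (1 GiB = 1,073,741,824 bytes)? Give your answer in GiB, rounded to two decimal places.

1,862.65 GiB

2 TB × 1,000,000,000,000 bytes/TB = 2,000,000,000,000 bytes
1 GiB = 1,073,741,824 bytes
2,000,000,000,000 / 1,073,741,824 = 1,862.65 GiB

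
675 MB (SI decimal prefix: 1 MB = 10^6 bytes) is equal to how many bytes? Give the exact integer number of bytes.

675 × 1,000,000 = 675,000,000 bytes  (1 MB = 10^6 bytes)

675,000,000 bytes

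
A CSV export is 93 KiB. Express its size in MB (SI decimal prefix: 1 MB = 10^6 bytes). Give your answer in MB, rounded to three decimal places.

93 KiB = 93 × 2^10 bytes = 95,232 bytes
1 MB = 10^6 bytes = 1,000,000 bytes
95,232 / 1,000,000 = 0.095 MB

0.095 MB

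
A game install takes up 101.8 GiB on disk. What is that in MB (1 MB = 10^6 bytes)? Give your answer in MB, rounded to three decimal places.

109,306.918 MB

101.8 GiB × 1,073,741,824 bytes/GiB = 109,306,917,683.2 bytes
1 MB = 10^6 bytes = 1,000,000 bytes
109,306,917,683.2 / 1,000,000 = 109,306.918 MB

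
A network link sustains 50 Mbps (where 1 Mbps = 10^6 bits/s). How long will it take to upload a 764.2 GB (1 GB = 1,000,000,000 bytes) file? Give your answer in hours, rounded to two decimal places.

33.96 hours

764.2 GB = 764,200,000,000 bytes = 6,113,600,000,000 bits
50 Mbps = 50,000,000 bits/s
time = 6,113,600,000,000 / 50,000,000 = 122,272.0000 s
122,272.0000 s / 3600 = 33.96 hours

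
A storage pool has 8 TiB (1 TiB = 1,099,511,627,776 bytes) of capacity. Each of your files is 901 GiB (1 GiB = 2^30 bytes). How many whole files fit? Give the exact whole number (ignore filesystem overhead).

9

Capacity: 8 TiB = 8,796,093,022,208 bytes
Per item: 901 GiB = 967,441,383,424 bytes
⌊8,796,093,022,208 / 967,441,383,424⌋ = 9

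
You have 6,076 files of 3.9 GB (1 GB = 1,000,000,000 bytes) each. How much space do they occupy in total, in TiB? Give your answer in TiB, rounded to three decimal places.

21.552 TiB

Total = 6,076 × 3.9 GB = 23696.4 GB
= 23696.4 × 1,000,000,000 bytes = 23,696,400,000,000 bytes
1 TiB = 1,099,511,627,776 bytes
23,696,400,000,000 / 1,099,511,627,776 = 21.552 TiB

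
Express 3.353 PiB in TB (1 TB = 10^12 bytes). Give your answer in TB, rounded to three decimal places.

3.353 PiB × 1,125,899,906,842,624 bytes/PiB = 3,775,142,387,643,318.272 bytes
1 TB = 1,000,000,000,000 bytes
3,775,142,387,643,318.272 / 1,000,000,000,000 = 3,775.142 TB

3,775.142 TB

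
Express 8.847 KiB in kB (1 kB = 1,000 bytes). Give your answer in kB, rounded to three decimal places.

8.847 KiB = 8.847 × 2^10 bytes = 9,059.328 bytes
1 kB = 10^3 bytes = 1,000 bytes
9,059.328 / 1,000 = 9.059 kB

9.059 kB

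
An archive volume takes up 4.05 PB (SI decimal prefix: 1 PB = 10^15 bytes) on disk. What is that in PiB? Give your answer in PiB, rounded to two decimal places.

4.05 PB = 4.05 × 10^15 bytes = 4,050,000,000,000,000 bytes
1 PiB = 2^50 bytes = 1,125,899,906,842,624 bytes
4,050,000,000,000,000 / 1,125,899,906,842,624 = 3.60 PiB

3.60 PiB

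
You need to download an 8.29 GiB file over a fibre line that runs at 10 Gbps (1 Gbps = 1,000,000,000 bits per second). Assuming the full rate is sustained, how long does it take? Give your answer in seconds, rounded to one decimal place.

8.29 GiB = 8,901,319,720.96 bytes = 71,210,557,767.68 bits
10 Gbps = 10,000,000,000 bits/s
time = 71,210,557,767.68 / 10,000,000,000 = 7.1 s

7.1 seconds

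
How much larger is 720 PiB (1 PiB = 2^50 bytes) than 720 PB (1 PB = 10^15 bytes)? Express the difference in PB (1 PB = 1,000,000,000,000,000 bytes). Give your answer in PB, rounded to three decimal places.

720 PiB = 720 × 1,125,899,906,842,624 = 810,647,932,926,689,280 bytes
720 PB = 720 × 1,000,000,000,000,000 = 720,000,000,000,000,000 bytes
difference = 90,647,932,926,689,280 bytes
90,647,932,926,689,280 / 1,000,000,000,000,000 = 90.648 PB

90.648 PB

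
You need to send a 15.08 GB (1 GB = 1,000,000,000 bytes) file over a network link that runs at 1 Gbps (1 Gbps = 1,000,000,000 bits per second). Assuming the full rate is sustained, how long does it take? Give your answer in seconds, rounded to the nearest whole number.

121 seconds

15.08 GB = 15,080,000,000 bytes = 120,640,000,000 bits
1 Gbps = 1,000,000,000 bits/s
time = 120,640,000,000 / 1,000,000,000 = 121 s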